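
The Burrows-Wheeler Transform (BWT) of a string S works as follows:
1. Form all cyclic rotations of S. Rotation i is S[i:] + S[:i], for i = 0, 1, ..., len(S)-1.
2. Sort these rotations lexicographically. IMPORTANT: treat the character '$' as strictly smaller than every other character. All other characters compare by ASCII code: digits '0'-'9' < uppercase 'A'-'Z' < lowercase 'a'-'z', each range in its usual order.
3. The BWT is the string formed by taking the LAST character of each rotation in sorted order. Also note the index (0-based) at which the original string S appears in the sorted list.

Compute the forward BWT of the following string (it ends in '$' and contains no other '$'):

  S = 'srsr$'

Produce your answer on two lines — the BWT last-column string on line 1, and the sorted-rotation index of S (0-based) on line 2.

All 5 rotations (rotation i = S[i:]+S[:i]):
  rot[0] = srsr$
  rot[1] = rsr$s
  rot[2] = sr$sr
  rot[3] = r$srs
  rot[4] = $srsr
Sorted (with $ < everything):
  sorted[0] = $srsr  (last char: 'r')
  sorted[1] = r$srs  (last char: 's')
  sorted[2] = rsr$s  (last char: 's')
  sorted[3] = sr$sr  (last char: 'r')
  sorted[4] = srsr$  (last char: '$')
Last column: rssr$
Original string S is at sorted index 4

Answer: rssr$
4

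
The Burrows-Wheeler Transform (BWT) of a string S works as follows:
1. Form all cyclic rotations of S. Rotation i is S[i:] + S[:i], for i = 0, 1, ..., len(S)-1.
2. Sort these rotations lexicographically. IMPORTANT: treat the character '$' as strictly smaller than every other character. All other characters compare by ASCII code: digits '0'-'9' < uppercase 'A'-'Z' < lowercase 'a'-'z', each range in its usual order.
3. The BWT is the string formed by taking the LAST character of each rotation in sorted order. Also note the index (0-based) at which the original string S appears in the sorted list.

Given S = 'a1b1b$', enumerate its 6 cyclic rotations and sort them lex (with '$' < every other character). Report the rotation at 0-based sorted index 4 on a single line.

All 6 rotations (rotation i = S[i:]+S[:i]):
  rot[0] = a1b1b$
  rot[1] = 1b1b$a
  rot[2] = b1b$a1
  rot[3] = 1b$a1b
  rot[4] = b$a1b1
  rot[5] = $a1b1b
Sorted (with $ < everything):
  sorted[0] = $a1b1b
  sorted[1] = 1b$a1b
  sorted[2] = 1b1b$a
  sorted[3] = a1b1b$
  sorted[4] = b$a1b1
  sorted[5] = b1b$a1
sorted[4] = b$a1b1

Answer: b$a1b1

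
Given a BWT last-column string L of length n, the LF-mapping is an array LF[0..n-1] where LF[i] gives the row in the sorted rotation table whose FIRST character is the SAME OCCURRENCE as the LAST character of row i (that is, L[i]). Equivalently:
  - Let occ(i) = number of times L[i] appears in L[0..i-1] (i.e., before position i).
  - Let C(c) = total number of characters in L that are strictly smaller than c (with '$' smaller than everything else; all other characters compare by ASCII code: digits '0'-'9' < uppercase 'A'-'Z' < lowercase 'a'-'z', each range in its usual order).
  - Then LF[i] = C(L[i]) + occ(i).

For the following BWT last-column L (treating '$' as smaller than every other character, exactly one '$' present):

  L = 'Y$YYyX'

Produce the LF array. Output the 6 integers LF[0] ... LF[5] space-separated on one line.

Char counts: '$':1, 'X':1, 'Y':3, 'y':1
C (first-col start): C('$')=0, C('X')=1, C('Y')=2, C('y')=5
L[0]='Y': occ=0, LF[0]=C('Y')+0=2+0=2
L[1]='$': occ=0, LF[1]=C('$')+0=0+0=0
L[2]='Y': occ=1, LF[2]=C('Y')+1=2+1=3
L[3]='Y': occ=2, LF[3]=C('Y')+2=2+2=4
L[4]='y': occ=0, LF[4]=C('y')+0=5+0=5
L[5]='X': occ=0, LF[5]=C('X')+0=1+0=1

Answer: 2 0 3 4 5 1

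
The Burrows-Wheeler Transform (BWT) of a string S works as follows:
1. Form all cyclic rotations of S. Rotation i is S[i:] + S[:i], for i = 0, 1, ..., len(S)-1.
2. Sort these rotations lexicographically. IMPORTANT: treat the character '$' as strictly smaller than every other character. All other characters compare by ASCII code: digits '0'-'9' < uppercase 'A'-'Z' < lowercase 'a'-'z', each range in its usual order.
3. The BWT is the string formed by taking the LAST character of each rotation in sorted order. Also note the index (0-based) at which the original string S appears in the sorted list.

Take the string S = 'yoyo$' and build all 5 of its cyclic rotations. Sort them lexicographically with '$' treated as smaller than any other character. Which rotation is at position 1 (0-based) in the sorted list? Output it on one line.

Answer: o$yoy

Derivation:
All 5 rotations (rotation i = S[i:]+S[:i]):
  rot[0] = yoyo$
  rot[1] = oyo$y
  rot[2] = yo$yo
  rot[3] = o$yoy
  rot[4] = $yoyo
Sorted (with $ < everything):
  sorted[0] = $yoyo
  sorted[1] = o$yoy
  sorted[2] = oyo$y
  sorted[3] = yo$yo
  sorted[4] = yoyo$
sorted[1] = o$yoy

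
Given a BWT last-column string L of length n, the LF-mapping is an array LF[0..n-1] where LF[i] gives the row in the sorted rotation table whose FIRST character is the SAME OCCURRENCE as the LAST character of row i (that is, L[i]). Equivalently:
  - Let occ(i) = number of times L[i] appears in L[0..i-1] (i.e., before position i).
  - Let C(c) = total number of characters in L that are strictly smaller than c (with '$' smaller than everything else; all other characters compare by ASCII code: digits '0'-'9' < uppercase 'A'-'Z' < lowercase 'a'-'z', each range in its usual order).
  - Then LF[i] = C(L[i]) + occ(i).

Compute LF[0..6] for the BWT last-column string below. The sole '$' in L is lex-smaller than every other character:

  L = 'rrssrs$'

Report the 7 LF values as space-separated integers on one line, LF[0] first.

Char counts: '$':1, 'r':3, 's':3
C (first-col start): C('$')=0, C('r')=1, C('s')=4
L[0]='r': occ=0, LF[0]=C('r')+0=1+0=1
L[1]='r': occ=1, LF[1]=C('r')+1=1+1=2
L[2]='s': occ=0, LF[2]=C('s')+0=4+0=4
L[3]='s': occ=1, LF[3]=C('s')+1=4+1=5
L[4]='r': occ=2, LF[4]=C('r')+2=1+2=3
L[5]='s': occ=2, LF[5]=C('s')+2=4+2=6
L[6]='$': occ=0, LF[6]=C('$')+0=0+0=0

Answer: 1 2 4 5 3 6 0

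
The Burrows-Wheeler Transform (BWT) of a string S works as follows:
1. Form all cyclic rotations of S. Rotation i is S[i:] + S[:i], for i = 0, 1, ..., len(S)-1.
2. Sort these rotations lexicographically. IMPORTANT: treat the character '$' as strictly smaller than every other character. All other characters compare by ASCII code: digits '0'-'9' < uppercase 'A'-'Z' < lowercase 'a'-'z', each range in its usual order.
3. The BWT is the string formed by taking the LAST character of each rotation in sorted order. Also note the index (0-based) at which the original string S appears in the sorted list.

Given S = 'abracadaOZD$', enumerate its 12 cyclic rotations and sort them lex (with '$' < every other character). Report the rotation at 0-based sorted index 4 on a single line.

Answer: aOZD$abracad

Derivation:
All 12 rotations (rotation i = S[i:]+S[:i]):
  rot[0] = abracadaOZD$
  rot[1] = bracadaOZD$a
  rot[2] = racadaOZD$ab
  rot[3] = acadaOZD$abr
  rot[4] = cadaOZD$abra
  rot[5] = adaOZD$abrac
  rot[6] = daOZD$abraca
  rot[7] = aOZD$abracad
  rot[8] = OZD$abracada
  rot[9] = ZD$abracadaO
  rot[10] = D$abracadaOZ
  rot[11] = $abracadaOZD
Sorted (with $ < everything):
  sorted[0] = $abracadaOZD
  sorted[1] = D$abracadaOZ
  sorted[2] = OZD$abracada
  sorted[3] = ZD$abracadaO
  sorted[4] = aOZD$abracad
  sorted[5] = abracadaOZD$
  sorted[6] = acadaOZD$abr
  sorted[7] = adaOZD$abrac
  sorted[8] = bracadaOZD$a
  sorted[9] = cadaOZD$abra
  sorted[10] = daOZD$abraca
  sorted[11] = racadaOZD$ab
sorted[4] = aOZD$abracad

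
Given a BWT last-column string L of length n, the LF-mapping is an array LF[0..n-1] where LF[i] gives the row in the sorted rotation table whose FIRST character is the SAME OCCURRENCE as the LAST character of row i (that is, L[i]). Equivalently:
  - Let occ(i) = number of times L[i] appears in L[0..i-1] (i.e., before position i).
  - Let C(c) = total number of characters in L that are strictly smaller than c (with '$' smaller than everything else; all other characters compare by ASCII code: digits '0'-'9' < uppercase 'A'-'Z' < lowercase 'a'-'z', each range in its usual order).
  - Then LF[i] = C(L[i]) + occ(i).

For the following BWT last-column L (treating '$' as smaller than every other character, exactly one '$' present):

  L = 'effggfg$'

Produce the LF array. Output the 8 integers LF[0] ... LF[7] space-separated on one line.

Answer: 1 2 3 5 6 4 7 0

Derivation:
Char counts: '$':1, 'e':1, 'f':3, 'g':3
C (first-col start): C('$')=0, C('e')=1, C('f')=2, C('g')=5
L[0]='e': occ=0, LF[0]=C('e')+0=1+0=1
L[1]='f': occ=0, LF[1]=C('f')+0=2+0=2
L[2]='f': occ=1, LF[2]=C('f')+1=2+1=3
L[3]='g': occ=0, LF[3]=C('g')+0=5+0=5
L[4]='g': occ=1, LF[4]=C('g')+1=5+1=6
L[5]='f': occ=2, LF[5]=C('f')+2=2+2=4
L[6]='g': occ=2, LF[6]=C('g')+2=5+2=7
L[7]='$': occ=0, LF[7]=C('$')+0=0+0=0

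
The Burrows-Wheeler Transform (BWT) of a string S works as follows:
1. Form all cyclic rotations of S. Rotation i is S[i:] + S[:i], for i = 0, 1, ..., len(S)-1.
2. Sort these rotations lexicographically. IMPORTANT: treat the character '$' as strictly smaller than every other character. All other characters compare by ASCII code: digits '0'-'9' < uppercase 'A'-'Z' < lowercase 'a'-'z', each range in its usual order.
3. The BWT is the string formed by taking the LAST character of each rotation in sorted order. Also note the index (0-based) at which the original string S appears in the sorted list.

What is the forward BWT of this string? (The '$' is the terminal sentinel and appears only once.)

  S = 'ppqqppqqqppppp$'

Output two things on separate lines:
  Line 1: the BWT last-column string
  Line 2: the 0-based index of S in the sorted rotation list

Answer: pppppq$qppqqqpp
6

Derivation:
All 15 rotations (rotation i = S[i:]+S[:i]):
  rot[0] = ppqqppqqqppppp$
  rot[1] = pqqppqqqppppp$p
  rot[2] = qqppqqqppppp$pp
  rot[3] = qppqqqppppp$ppq
  rot[4] = ppqqqppppp$ppqq
  rot[5] = pqqqppppp$ppqqp
  rot[6] = qqqppppp$ppqqpp
  rot[7] = qqppppp$ppqqppq
  rot[8] = qppppp$ppqqppqq
  rot[9] = ppppp$ppqqppqqq
  rot[10] = pppp$ppqqppqqqp
  rot[11] = ppp$ppqqppqqqpp
  rot[12] = pp$ppqqppqqqppp
  rot[13] = p$ppqqppqqqpppp
  rot[14] = $ppqqppqqqppppp
Sorted (with $ < everything):
  sorted[0] = $ppqqppqqqppppp  (last char: 'p')
  sorted[1] = p$ppqqppqqqpppp  (last char: 'p')
  sorted[2] = pp$ppqqppqqqppp  (last char: 'p')
  sorted[3] = ppp$ppqqppqqqpp  (last char: 'p')
  sorted[4] = pppp$ppqqppqqqp  (last char: 'p')
  sorted[5] = ppppp$ppqqppqqq  (last char: 'q')
  sorted[6] = ppqqppqqqppppp$  (last char: '$')
  sorted[7] = ppqqqppppp$ppqq  (last char: 'q')
  sorted[8] = pqqppqqqppppp$p  (last char: 'p')
  sorted[9] = pqqqppppp$ppqqp  (last char: 'p')
  sorted[10] = qppppp$ppqqppqq  (last char: 'q')
  sorted[11] = qppqqqppppp$ppq  (last char: 'q')
  sorted[12] = qqppppp$ppqqppq  (last char: 'q')
  sorted[13] = qqppqqqppppp$pp  (last char: 'p')
  sorted[14] = qqqppppp$ppqqpp  (last char: 'p')
Last column: pppppq$qppqqqpp
Original string S is at sorted index 6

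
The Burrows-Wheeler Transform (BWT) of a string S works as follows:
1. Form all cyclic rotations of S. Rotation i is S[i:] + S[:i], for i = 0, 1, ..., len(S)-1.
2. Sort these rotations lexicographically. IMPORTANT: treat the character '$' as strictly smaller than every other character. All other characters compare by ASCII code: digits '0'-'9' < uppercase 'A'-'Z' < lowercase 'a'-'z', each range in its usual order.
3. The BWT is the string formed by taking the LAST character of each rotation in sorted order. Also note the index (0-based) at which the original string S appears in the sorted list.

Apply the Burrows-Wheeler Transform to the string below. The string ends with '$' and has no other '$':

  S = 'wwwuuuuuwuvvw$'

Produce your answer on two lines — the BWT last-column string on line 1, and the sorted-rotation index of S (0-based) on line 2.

All 14 rotations (rotation i = S[i:]+S[:i]):
  rot[0] = wwwuuuuuwuvvw$
  rot[1] = wwuuuuuwuvvw$w
  rot[2] = wuuuuuwuvvw$ww
  rot[3] = uuuuuwuvvw$www
  rot[4] = uuuuwuvvw$wwwu
  rot[5] = uuuwuvvw$wwwuu
  rot[6] = uuwuvvw$wwwuuu
  rot[7] = uwuvvw$wwwuuuu
  rot[8] = wuvvw$wwwuuuuu
  rot[9] = uvvw$wwwuuuuuw
  rot[10] = vvw$wwwuuuuuwu
  rot[11] = vw$wwwuuuuuwuv
  rot[12] = w$wwwuuuuuwuvv
  rot[13] = $wwwuuuuuwuvvw
Sorted (with $ < everything):
  sorted[0] = $wwwuuuuuwuvvw  (last char: 'w')
  sorted[1] = uuuuuwuvvw$www  (last char: 'w')
  sorted[2] = uuuuwuvvw$wwwu  (last char: 'u')
  sorted[3] = uuuwuvvw$wwwuu  (last char: 'u')
  sorted[4] = uuwuvvw$wwwuuu  (last char: 'u')
  sorted[5] = uvvw$wwwuuuuuw  (last char: 'w')
  sorted[6] = uwuvvw$wwwuuuu  (last char: 'u')
  sorted[7] = vvw$wwwuuuuuwu  (last char: 'u')
  sorted[8] = vw$wwwuuuuuwuv  (last char: 'v')
  sorted[9] = w$wwwuuuuuwuvv  (last char: 'v')
  sorted[10] = wuuuuuwuvvw$ww  (last char: 'w')
  sorted[11] = wuvvw$wwwuuuuu  (last char: 'u')
  sorted[12] = wwuuuuuwuvvw$w  (last char: 'w')
  sorted[13] = wwwuuuuuwuvvw$  (last char: '$')
Last column: wwuuuwuuvvwuw$
Original string S is at sorted index 13

Answer: wwuuuwuuvvwuw$
13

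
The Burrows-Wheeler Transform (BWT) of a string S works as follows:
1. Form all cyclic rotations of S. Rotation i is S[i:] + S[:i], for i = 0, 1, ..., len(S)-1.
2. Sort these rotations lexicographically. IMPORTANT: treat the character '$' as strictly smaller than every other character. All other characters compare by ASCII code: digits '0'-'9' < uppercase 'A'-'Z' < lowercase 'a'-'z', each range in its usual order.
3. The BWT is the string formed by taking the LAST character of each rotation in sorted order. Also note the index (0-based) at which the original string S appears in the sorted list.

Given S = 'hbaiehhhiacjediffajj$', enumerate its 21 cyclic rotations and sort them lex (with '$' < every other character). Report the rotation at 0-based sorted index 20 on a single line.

Answer: jj$hbaiehhhiacjediffa

Derivation:
All 21 rotations (rotation i = S[i:]+S[:i]):
  rot[0] = hbaiehhhiacjediffajj$
  rot[1] = baiehhhiacjediffajj$h
  rot[2] = aiehhhiacjediffajj$hb
  rot[3] = iehhhiacjediffajj$hba
  rot[4] = ehhhiacjediffajj$hbai
  rot[5] = hhhiacjediffajj$hbaie
  rot[6] = hhiacjediffajj$hbaieh
  rot[7] = hiacjediffajj$hbaiehh
  rot[8] = iacjediffajj$hbaiehhh
  rot[9] = acjediffajj$hbaiehhhi
  rot[10] = cjediffajj$hbaiehhhia
  rot[11] = jediffajj$hbaiehhhiac
  rot[12] = ediffajj$hbaiehhhiacj
  rot[13] = diffajj$hbaiehhhiacje
  rot[14] = iffajj$hbaiehhhiacjed
  rot[15] = ffajj$hbaiehhhiacjedi
  rot[16] = fajj$hbaiehhhiacjedif
  rot[17] = ajj$hbaiehhhiacjediff
  rot[18] = jj$hbaiehhhiacjediffa
  rot[19] = j$hbaiehhhiacjediffaj
  rot[20] = $hbaiehhhiacjediffajj
Sorted (with $ < everything):
  sorted[0] = $hbaiehhhiacjediffajj
  sorted[1] = acjediffajj$hbaiehhhi
  sorted[2] = aiehhhiacjediffajj$hb
  sorted[3] = ajj$hbaiehhhiacjediff
  sorted[4] = baiehhhiacjediffajj$h
  sorted[5] = cjediffajj$hbaiehhhia
  sorted[6] = diffajj$hbaiehhhiacje
  sorted[7] = ediffajj$hbaiehhhiacj
  sorted[8] = ehhhiacjediffajj$hbai
  sorted[9] = fajj$hbaiehhhiacjedif
  sorted[10] = ffajj$hbaiehhhiacjedi
  sorted[11] = hbaiehhhiacjediffajj$
  sorted[12] = hhhiacjediffajj$hbaie
  sorted[13] = hhiacjediffajj$hbaieh
  sorted[14] = hiacjediffajj$hbaiehh
  sorted[15] = iacjediffajj$hbaiehhh
  sorted[16] = iehhhiacjediffajj$hba
  sorted[17] = iffajj$hbaiehhhiacjed
  sorted[18] = j$hbaiehhhiacjediffaj
  sorted[19] = jediffajj$hbaiehhhiac
  sorted[20] = jj$hbaiehhhiacjediffa
sorted[20] = jj$hbaiehhhiacjediffa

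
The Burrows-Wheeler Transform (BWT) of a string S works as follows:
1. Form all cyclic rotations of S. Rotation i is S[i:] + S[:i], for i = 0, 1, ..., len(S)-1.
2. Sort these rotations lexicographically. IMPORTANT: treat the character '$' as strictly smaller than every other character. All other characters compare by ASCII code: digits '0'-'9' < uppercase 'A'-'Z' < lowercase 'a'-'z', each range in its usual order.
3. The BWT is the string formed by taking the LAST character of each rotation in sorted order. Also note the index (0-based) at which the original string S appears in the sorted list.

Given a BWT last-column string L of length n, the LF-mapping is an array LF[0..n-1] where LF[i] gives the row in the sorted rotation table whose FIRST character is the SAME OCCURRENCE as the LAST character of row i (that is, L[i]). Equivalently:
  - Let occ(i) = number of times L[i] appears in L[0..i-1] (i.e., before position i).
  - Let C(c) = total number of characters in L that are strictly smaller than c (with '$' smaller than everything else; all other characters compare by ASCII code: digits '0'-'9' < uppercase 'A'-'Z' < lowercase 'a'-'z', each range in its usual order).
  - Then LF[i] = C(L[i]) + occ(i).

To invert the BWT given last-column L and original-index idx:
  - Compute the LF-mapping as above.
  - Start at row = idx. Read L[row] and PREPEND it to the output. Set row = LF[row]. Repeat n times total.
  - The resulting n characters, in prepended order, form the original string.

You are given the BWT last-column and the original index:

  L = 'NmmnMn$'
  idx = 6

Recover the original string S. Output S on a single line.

LF mapping: 2 3 4 5 1 6 0
Walk LF starting at row 6, prepending L[row]:
  step 1: row=6, L[6]='$', prepend. Next row=LF[6]=0
  step 2: row=0, L[0]='N', prepend. Next row=LF[0]=2
  step 3: row=2, L[2]='m', prepend. Next row=LF[2]=4
  step 4: row=4, L[4]='M', prepend. Next row=LF[4]=1
  step 5: row=1, L[1]='m', prepend. Next row=LF[1]=3
  step 6: row=3, L[3]='n', prepend. Next row=LF[3]=5
  step 7: row=5, L[5]='n', prepend. Next row=LF[5]=6
Reversed output: nnmMmN$

Answer: nnmMmN$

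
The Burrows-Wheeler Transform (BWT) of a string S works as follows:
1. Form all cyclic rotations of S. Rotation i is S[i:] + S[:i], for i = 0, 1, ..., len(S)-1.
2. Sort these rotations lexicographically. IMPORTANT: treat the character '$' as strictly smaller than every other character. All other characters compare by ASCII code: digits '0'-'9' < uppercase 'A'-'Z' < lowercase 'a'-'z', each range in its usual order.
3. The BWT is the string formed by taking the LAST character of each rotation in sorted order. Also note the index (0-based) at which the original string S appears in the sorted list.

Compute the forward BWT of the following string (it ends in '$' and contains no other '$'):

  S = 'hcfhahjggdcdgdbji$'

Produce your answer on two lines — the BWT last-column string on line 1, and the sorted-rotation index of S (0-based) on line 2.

Answer: ihddhggccdgjf$ajhb
13

Derivation:
All 18 rotations (rotation i = S[i:]+S[:i]):
  rot[0] = hcfhahjggdcdgdbji$
  rot[1] = cfhahjggdcdgdbji$h
  rot[2] = fhahjggdcdgdbji$hc
  rot[3] = hahjggdcdgdbji$hcf
  rot[4] = ahjggdcdgdbji$hcfh
  rot[5] = hjggdcdgdbji$hcfha
  rot[6] = jggdcdgdbji$hcfhah
  rot[7] = ggdcdgdbji$hcfhahj
  rot[8] = gdcdgdbji$hcfhahjg
  rot[9] = dcdgdbji$hcfhahjgg
  rot[10] = cdgdbji$hcfhahjggd
  rot[11] = dgdbji$hcfhahjggdc
  rot[12] = gdbji$hcfhahjggdcd
  rot[13] = dbji$hcfhahjggdcdg
  rot[14] = bji$hcfhahjggdcdgd
  rot[15] = ji$hcfhahjggdcdgdb
  rot[16] = i$hcfhahjggdcdgdbj
  rot[17] = $hcfhahjggdcdgdbji
Sorted (with $ < everything):
  sorted[0] = $hcfhahjggdcdgdbji  (last char: 'i')
  sorted[1] = ahjggdcdgdbji$hcfh  (last char: 'h')
  sorted[2] = bji$hcfhahjggdcdgd  (last char: 'd')
  sorted[3] = cdgdbji$hcfhahjggd  (last char: 'd')
  sorted[4] = cfhahjggdcdgdbji$h  (last char: 'h')
  sorted[5] = dbji$hcfhahjggdcdg  (last char: 'g')
  sorted[6] = dcdgdbji$hcfhahjgg  (last char: 'g')
  sorted[7] = dgdbji$hcfhahjggdc  (last char: 'c')
  sorted[8] = fhahjggdcdgdbji$hc  (last char: 'c')
  sorted[9] = gdbji$hcfhahjggdcd  (last char: 'd')
  sorted[10] = gdcdgdbji$hcfhahjg  (last char: 'g')
  sorted[11] = ggdcdgdbji$hcfhahj  (last char: 'j')
  sorted[12] = hahjggdcdgdbji$hcf  (last char: 'f')
  sorted[13] = hcfhahjggdcdgdbji$  (last char: '$')
  sorted[14] = hjggdcdgdbji$hcfha  (last char: 'a')
  sorted[15] = i$hcfhahjggdcdgdbj  (last char: 'j')
  sorted[16] = jggdcdgdbji$hcfhah  (last char: 'h')
  sorted[17] = ji$hcfhahjggdcdgdb  (last char: 'b')
Last column: ihddhggccdgjf$ajhb
Original string S is at sorted index 13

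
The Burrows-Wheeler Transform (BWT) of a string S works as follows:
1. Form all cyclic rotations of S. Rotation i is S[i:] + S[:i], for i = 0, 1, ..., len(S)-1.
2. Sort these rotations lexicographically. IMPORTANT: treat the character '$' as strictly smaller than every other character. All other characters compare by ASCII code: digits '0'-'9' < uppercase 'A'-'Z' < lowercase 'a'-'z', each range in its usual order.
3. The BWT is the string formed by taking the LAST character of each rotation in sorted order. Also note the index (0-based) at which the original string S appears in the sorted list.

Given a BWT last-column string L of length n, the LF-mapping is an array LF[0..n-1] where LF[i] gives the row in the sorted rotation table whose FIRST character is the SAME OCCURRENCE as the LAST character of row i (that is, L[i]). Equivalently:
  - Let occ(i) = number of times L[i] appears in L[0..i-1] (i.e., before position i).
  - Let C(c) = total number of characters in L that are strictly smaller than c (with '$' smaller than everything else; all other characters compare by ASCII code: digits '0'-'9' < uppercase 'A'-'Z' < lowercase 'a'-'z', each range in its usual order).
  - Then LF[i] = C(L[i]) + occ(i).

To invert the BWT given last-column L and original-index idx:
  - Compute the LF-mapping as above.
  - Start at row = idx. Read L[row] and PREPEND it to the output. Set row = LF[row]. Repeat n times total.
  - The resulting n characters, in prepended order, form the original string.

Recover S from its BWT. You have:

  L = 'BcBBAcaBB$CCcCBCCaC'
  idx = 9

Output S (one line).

LF mapping: 2 16 3 4 1 17 14 5 6 0 8 9 18 10 7 11 12 15 13
Walk LF starting at row 9, prepending L[row]:
  step 1: row=9, L[9]='$', prepend. Next row=LF[9]=0
  step 2: row=0, L[0]='B', prepend. Next row=LF[0]=2
  step 3: row=2, L[2]='B', prepend. Next row=LF[2]=3
  step 4: row=3, L[3]='B', prepend. Next row=LF[3]=4
  step 5: row=4, L[4]='A', prepend. Next row=LF[4]=1
  step 6: row=1, L[1]='c', prepend. Next row=LF[1]=16
  step 7: row=16, L[16]='C', prepend. Next row=LF[16]=12
  step 8: row=12, L[12]='c', prepend. Next row=LF[12]=18
  step 9: row=18, L[18]='C', prepend. Next row=LF[18]=13
  step 10: row=13, L[13]='C', prepend. Next row=LF[13]=10
  step 11: row=10, L[10]='C', prepend. Next row=LF[10]=8
  step 12: row=8, L[8]='B', prepend. Next row=LF[8]=6
  step 13: row=6, L[6]='a', prepend. Next row=LF[6]=14
  step 14: row=14, L[14]='B', prepend. Next row=LF[14]=7
  step 15: row=7, L[7]='B', prepend. Next row=LF[7]=5
  step 16: row=5, L[5]='c', prepend. Next row=LF[5]=17
  step 17: row=17, L[17]='a', prepend. Next row=LF[17]=15
  step 18: row=15, L[15]='C', prepend. Next row=LF[15]=11
  step 19: row=11, L[11]='C', prepend. Next row=LF[11]=9
Reversed output: CCacBBaBCCCcCcABBB$

Answer: CCacBBaBCCCcCcABBB$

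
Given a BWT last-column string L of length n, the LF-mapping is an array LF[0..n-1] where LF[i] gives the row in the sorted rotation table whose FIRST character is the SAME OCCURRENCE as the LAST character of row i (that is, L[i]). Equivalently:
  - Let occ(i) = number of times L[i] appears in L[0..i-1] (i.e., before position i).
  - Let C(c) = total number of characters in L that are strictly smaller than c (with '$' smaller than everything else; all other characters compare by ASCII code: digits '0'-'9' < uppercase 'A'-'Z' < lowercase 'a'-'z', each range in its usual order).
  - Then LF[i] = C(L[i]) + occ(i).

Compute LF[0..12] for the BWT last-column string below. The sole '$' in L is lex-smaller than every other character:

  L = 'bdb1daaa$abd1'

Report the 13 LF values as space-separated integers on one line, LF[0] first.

Char counts: '$':1, '1':2, 'a':4, 'b':3, 'd':3
C (first-col start): C('$')=0, C('1')=1, C('a')=3, C('b')=7, C('d')=10
L[0]='b': occ=0, LF[0]=C('b')+0=7+0=7
L[1]='d': occ=0, LF[1]=C('d')+0=10+0=10
L[2]='b': occ=1, LF[2]=C('b')+1=7+1=8
L[3]='1': occ=0, LF[3]=C('1')+0=1+0=1
L[4]='d': occ=1, LF[4]=C('d')+1=10+1=11
L[5]='a': occ=0, LF[5]=C('a')+0=3+0=3
L[6]='a': occ=1, LF[6]=C('a')+1=3+1=4
L[7]='a': occ=2, LF[7]=C('a')+2=3+2=5
L[8]='$': occ=0, LF[8]=C('$')+0=0+0=0
L[9]='a': occ=3, LF[9]=C('a')+3=3+3=6
L[10]='b': occ=2, LF[10]=C('b')+2=7+2=9
L[11]='d': occ=2, LF[11]=C('d')+2=10+2=12
L[12]='1': occ=1, LF[12]=C('1')+1=1+1=2

Answer: 7 10 8 1 11 3 4 5 0 6 9 12 2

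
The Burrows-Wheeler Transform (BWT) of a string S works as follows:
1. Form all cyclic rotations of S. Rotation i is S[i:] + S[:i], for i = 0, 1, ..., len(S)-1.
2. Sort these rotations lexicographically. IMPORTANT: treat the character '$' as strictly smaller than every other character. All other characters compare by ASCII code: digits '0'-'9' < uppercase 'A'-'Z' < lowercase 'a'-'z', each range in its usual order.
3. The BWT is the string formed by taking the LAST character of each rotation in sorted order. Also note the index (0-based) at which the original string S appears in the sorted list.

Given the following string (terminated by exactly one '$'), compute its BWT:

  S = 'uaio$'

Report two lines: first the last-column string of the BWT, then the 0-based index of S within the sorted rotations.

Answer: ouai$
4

Derivation:
All 5 rotations (rotation i = S[i:]+S[:i]):
  rot[0] = uaio$
  rot[1] = aio$u
  rot[2] = io$ua
  rot[3] = o$uai
  rot[4] = $uaio
Sorted (with $ < everything):
  sorted[0] = $uaio  (last char: 'o')
  sorted[1] = aio$u  (last char: 'u')
  sorted[2] = io$ua  (last char: 'a')
  sorted[3] = o$uai  (last char: 'i')
  sorted[4] = uaio$  (last char: '$')
Last column: ouai$
Original string S is at sorted index 4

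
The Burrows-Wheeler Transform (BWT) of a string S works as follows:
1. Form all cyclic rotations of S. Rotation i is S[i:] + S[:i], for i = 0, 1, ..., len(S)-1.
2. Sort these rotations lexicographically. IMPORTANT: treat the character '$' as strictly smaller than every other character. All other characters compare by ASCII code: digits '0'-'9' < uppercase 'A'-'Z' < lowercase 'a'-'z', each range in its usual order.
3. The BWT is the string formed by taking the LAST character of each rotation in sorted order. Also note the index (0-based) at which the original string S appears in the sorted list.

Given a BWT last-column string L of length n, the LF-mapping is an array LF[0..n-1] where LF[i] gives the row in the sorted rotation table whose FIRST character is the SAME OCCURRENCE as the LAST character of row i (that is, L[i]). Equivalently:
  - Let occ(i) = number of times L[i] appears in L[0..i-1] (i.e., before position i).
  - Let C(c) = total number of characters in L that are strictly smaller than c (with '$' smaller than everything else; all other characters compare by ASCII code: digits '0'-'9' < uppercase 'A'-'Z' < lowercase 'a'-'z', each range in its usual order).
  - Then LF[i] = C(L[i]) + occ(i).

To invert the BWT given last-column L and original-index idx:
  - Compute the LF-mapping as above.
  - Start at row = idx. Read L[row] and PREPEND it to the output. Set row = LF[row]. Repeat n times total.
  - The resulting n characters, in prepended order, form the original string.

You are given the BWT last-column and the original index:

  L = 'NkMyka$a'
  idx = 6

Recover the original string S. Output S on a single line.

Answer: kayakMN$

Derivation:
LF mapping: 2 5 1 7 6 3 0 4
Walk LF starting at row 6, prepending L[row]:
  step 1: row=6, L[6]='$', prepend. Next row=LF[6]=0
  step 2: row=0, L[0]='N', prepend. Next row=LF[0]=2
  step 3: row=2, L[2]='M', prepend. Next row=LF[2]=1
  step 4: row=1, L[1]='k', prepend. Next row=LF[1]=5
  step 5: row=5, L[5]='a', prepend. Next row=LF[5]=3
  step 6: row=3, L[3]='y', prepend. Next row=LF[3]=7
  step 7: row=7, L[7]='a', prepend. Next row=LF[7]=4
  step 8: row=4, L[4]='k', prepend. Next row=LF[4]=6
Reversed output: kayakMN$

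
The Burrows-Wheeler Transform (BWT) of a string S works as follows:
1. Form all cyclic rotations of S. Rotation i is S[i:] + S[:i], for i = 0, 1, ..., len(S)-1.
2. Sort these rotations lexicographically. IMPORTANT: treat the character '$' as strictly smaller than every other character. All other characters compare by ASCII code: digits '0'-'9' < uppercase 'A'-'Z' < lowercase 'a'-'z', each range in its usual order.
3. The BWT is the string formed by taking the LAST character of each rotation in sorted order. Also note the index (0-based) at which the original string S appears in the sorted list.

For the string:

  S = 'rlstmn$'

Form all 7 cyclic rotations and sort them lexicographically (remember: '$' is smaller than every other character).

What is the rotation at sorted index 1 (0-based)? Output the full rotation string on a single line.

All 7 rotations (rotation i = S[i:]+S[:i]):
  rot[0] = rlstmn$
  rot[1] = lstmn$r
  rot[2] = stmn$rl
  rot[3] = tmn$rls
  rot[4] = mn$rlst
  rot[5] = n$rlstm
  rot[6] = $rlstmn
Sorted (with $ < everything):
  sorted[0] = $rlstmn
  sorted[1] = lstmn$r
  sorted[2] = mn$rlst
  sorted[3] = n$rlstm
  sorted[4] = rlstmn$
  sorted[5] = stmn$rl
  sorted[6] = tmn$rls
sorted[1] = lstmn$r

Answer: lstmn$r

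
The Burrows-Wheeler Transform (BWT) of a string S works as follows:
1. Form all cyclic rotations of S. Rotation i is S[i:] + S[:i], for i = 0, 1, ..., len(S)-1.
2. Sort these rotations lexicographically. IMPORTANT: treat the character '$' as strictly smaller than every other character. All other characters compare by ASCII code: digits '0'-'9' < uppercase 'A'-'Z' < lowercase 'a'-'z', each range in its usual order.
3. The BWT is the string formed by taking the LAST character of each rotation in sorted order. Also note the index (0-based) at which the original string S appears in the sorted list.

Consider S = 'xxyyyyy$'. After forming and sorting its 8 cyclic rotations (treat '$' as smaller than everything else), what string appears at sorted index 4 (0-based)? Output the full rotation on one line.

All 8 rotations (rotation i = S[i:]+S[:i]):
  rot[0] = xxyyyyy$
  rot[1] = xyyyyy$x
  rot[2] = yyyyy$xx
  rot[3] = yyyy$xxy
  rot[4] = yyy$xxyy
  rot[5] = yy$xxyyy
  rot[6] = y$xxyyyy
  rot[7] = $xxyyyyy
Sorted (with $ < everything):
  sorted[0] = $xxyyyyy
  sorted[1] = xxyyyyy$
  sorted[2] = xyyyyy$x
  sorted[3] = y$xxyyyy
  sorted[4] = yy$xxyyy
  sorted[5] = yyy$xxyy
  sorted[6] = yyyy$xxy
  sorted[7] = yyyyy$xx
sorted[4] = yy$xxyyy

Answer: yy$xxyyy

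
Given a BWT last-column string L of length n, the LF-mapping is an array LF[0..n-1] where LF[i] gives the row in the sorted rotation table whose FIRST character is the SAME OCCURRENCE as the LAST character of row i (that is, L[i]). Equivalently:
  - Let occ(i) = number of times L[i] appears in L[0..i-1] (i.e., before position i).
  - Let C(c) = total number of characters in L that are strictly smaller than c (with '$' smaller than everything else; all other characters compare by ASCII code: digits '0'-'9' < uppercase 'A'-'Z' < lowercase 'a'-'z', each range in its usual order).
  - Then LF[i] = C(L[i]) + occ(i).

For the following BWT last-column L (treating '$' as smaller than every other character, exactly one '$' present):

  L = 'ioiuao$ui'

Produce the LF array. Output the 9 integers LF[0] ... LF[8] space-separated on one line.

Char counts: '$':1, 'a':1, 'i':3, 'o':2, 'u':2
C (first-col start): C('$')=0, C('a')=1, C('i')=2, C('o')=5, C('u')=7
L[0]='i': occ=0, LF[0]=C('i')+0=2+0=2
L[1]='o': occ=0, LF[1]=C('o')+0=5+0=5
L[2]='i': occ=1, LF[2]=C('i')+1=2+1=3
L[3]='u': occ=0, LF[3]=C('u')+0=7+0=7
L[4]='a': occ=0, LF[4]=C('a')+0=1+0=1
L[5]='o': occ=1, LF[5]=C('o')+1=5+1=6
L[6]='$': occ=0, LF[6]=C('$')+0=0+0=0
L[7]='u': occ=1, LF[7]=C('u')+1=7+1=8
L[8]='i': occ=2, LF[8]=C('i')+2=2+2=4

Answer: 2 5 3 7 1 6 0 8 4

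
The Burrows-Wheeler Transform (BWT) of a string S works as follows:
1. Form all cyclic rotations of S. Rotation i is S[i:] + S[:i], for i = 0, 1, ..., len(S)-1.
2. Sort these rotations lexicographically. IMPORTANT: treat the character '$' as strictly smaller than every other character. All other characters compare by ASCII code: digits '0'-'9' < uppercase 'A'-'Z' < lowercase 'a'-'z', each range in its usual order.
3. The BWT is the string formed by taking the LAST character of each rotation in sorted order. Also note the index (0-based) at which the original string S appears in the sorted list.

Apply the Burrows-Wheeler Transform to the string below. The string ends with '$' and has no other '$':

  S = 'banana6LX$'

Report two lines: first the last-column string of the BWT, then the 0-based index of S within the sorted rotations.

All 10 rotations (rotation i = S[i:]+S[:i]):
  rot[0] = banana6LX$
  rot[1] = anana6LX$b
  rot[2] = nana6LX$ba
  rot[3] = ana6LX$ban
  rot[4] = na6LX$bana
  rot[5] = a6LX$banan
  rot[6] = 6LX$banana
  rot[7] = LX$banana6
  rot[8] = X$banana6L
  rot[9] = $banana6LX
Sorted (with $ < everything):
  sorted[0] = $banana6LX  (last char: 'X')
  sorted[1] = 6LX$banana  (last char: 'a')
  sorted[2] = LX$banana6  (last char: '6')
  sorted[3] = X$banana6L  (last char: 'L')
  sorted[4] = a6LX$banan  (last char: 'n')
  sorted[5] = ana6LX$ban  (last char: 'n')
  sorted[6] = anana6LX$b  (last char: 'b')
  sorted[7] = banana6LX$  (last char: '$')
  sorted[8] = na6LX$bana  (last char: 'a')
  sorted[9] = nana6LX$ba  (last char: 'a')
Last column: Xa6Lnnb$aa
Original string S is at sorted index 7

Answer: Xa6Lnnb$aa
7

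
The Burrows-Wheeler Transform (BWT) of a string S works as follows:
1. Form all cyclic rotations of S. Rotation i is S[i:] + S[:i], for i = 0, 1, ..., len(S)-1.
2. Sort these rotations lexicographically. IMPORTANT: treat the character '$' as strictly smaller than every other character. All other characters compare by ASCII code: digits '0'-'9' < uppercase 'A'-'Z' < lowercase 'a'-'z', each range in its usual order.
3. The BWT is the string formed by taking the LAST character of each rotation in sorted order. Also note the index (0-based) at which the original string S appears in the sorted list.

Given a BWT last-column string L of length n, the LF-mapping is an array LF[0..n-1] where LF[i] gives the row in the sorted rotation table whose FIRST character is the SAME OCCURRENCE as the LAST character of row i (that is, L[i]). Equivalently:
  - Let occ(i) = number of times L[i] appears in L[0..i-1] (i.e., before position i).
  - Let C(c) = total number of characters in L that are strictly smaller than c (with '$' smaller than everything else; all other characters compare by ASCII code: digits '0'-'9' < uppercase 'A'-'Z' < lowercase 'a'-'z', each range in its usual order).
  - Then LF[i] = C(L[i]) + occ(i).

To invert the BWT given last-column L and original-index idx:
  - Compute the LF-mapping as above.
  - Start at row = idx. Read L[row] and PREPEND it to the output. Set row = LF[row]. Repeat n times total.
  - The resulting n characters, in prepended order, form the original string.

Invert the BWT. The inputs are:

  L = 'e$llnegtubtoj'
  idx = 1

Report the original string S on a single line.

LF mapping: 2 0 6 7 8 3 4 10 12 1 11 9 5
Walk LF starting at row 1, prepending L[row]:
  step 1: row=1, L[1]='$', prepend. Next row=LF[1]=0
  step 2: row=0, L[0]='e', prepend. Next row=LF[0]=2
  step 3: row=2, L[2]='l', prepend. Next row=LF[2]=6
  step 4: row=6, L[6]='g', prepend. Next row=LF[6]=4
  step 5: row=4, L[4]='n', prepend. Next row=LF[4]=8
  step 6: row=8, L[8]='u', prepend. Next row=LF[8]=12
  step 7: row=12, L[12]='j', prepend. Next row=LF[12]=5
  step 8: row=5, L[5]='e', prepend. Next row=LF[5]=3
  step 9: row=3, L[3]='l', prepend. Next row=LF[3]=7
  step 10: row=7, L[7]='t', prepend. Next row=LF[7]=10
  step 11: row=10, L[10]='t', prepend. Next row=LF[10]=11
  step 12: row=11, L[11]='o', prepend. Next row=LF[11]=9
  step 13: row=9, L[9]='b', prepend. Next row=LF[9]=1
Reversed output: bottlejungle$

Answer: bottlejungle$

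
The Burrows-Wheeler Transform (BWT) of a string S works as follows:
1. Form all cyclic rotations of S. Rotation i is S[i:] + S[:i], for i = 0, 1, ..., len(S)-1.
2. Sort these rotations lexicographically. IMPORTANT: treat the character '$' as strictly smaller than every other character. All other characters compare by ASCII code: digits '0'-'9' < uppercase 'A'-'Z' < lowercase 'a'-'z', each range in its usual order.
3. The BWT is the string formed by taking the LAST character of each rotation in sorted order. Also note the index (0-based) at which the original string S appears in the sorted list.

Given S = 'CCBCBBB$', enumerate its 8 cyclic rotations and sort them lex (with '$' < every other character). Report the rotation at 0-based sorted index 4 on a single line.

Answer: BCBBB$CC

Derivation:
All 8 rotations (rotation i = S[i:]+S[:i]):
  rot[0] = CCBCBBB$
  rot[1] = CBCBBB$C
  rot[2] = BCBBB$CC
  rot[3] = CBBB$CCB
  rot[4] = BBB$CCBC
  rot[5] = BB$CCBCB
  rot[6] = B$CCBCBB
  rot[7] = $CCBCBBB
Sorted (with $ < everything):
  sorted[0] = $CCBCBBB
  sorted[1] = B$CCBCBB
  sorted[2] = BB$CCBCB
  sorted[3] = BBB$CCBC
  sorted[4] = BCBBB$CC
  sorted[5] = CBBB$CCB
  sorted[6] = CBCBBB$C
  sorted[7] = CCBCBBB$
sorted[4] = BCBBB$CC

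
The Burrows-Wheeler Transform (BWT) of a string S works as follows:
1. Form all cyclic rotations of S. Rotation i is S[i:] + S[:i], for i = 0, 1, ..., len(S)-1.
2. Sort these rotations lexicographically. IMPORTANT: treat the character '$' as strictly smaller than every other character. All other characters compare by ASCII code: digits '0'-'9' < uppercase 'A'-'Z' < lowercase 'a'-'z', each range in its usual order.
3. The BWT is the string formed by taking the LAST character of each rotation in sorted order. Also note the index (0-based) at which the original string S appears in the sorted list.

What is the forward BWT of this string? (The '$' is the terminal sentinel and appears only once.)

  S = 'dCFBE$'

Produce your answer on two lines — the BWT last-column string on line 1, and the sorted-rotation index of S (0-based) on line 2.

Answer: EFdBC$
5

Derivation:
All 6 rotations (rotation i = S[i:]+S[:i]):
  rot[0] = dCFBE$
  rot[1] = CFBE$d
  rot[2] = FBE$dC
  rot[3] = BE$dCF
  rot[4] = E$dCFB
  rot[5] = $dCFBE
Sorted (with $ < everything):
  sorted[0] = $dCFBE  (last char: 'E')
  sorted[1] = BE$dCF  (last char: 'F')
  sorted[2] = CFBE$d  (last char: 'd')
  sorted[3] = E$dCFB  (last char: 'B')
  sorted[4] = FBE$dC  (last char: 'C')
  sorted[5] = dCFBE$  (last char: '$')
Last column: EFdBC$
Original string S is at sorted index 5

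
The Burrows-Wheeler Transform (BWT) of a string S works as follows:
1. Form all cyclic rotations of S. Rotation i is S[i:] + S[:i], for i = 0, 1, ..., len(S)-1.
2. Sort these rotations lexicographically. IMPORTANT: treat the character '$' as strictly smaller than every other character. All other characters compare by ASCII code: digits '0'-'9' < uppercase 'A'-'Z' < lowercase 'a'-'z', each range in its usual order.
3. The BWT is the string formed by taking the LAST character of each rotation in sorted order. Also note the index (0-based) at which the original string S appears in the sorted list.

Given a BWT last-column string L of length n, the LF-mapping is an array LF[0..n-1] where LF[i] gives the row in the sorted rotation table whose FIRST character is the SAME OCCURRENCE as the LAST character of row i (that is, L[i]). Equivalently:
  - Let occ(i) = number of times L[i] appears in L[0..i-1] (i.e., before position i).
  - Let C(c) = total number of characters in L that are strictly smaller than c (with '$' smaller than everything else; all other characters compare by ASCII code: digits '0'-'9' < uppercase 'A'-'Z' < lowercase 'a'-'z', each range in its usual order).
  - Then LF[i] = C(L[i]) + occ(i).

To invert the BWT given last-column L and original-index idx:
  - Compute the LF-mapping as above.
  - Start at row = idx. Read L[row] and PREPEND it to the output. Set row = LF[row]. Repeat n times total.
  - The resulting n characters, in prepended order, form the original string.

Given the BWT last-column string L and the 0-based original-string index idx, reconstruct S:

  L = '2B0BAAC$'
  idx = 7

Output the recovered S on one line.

Answer: CBAAB02$

Derivation:
LF mapping: 2 5 1 6 3 4 7 0
Walk LF starting at row 7, prepending L[row]:
  step 1: row=7, L[7]='$', prepend. Next row=LF[7]=0
  step 2: row=0, L[0]='2', prepend. Next row=LF[0]=2
  step 3: row=2, L[2]='0', prepend. Next row=LF[2]=1
  step 4: row=1, L[1]='B', prepend. Next row=LF[1]=5
  step 5: row=5, L[5]='A', prepend. Next row=LF[5]=4
  step 6: row=4, L[4]='A', prepend. Next row=LF[4]=3
  step 7: row=3, L[3]='B', prepend. Next row=LF[3]=6
  step 8: row=6, L[6]='C', prepend. Next row=LF[6]=7
Reversed output: CBAAB02$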